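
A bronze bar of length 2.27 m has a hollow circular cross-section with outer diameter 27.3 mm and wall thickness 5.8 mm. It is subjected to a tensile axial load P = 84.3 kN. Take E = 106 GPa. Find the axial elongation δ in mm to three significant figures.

4.61 mm

A = 391.8 mm².
δ_mech = NL/(AE) = 84300·2270/(391.8·106000) = 4.608 mm.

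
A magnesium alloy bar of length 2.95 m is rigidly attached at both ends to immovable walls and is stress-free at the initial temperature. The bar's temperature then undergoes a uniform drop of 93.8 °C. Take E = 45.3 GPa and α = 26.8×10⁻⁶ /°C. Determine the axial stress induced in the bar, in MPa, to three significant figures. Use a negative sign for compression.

Free thermal expansion αLΔT = 26.8e-6 · 2950 · -93.8 = -7.416 mm.
The walls impose strain ε = −(-7.416)/2950 = 2.5138e-03; σ = Eε = 45300 · 2.5138e-03 = 113.9 MPa.

114 MPa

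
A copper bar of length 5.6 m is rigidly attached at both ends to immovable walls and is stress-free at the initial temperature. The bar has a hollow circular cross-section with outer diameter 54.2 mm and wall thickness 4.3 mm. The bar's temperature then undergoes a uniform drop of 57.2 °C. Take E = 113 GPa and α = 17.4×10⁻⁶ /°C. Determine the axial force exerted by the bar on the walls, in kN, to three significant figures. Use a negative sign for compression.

75.8 kN

Free thermal expansion αLΔT = 17.4e-6 · 5600 · -57.2 = -5.574 mm.
The walls impose strain ε = −(-5.574)/5600 = 9.9528e-04; σ = Eε = 113000 · 9.9528e-04 = 112.5 MPa.
Wall reaction R = σ·A = 112.5·674.1 = 75810 N = 75.81 kN.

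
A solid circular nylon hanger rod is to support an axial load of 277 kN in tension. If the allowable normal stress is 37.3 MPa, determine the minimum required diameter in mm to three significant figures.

Required area A ≥ P/σ_allow = 277000/37.3 = 7426 mm².
For a solid circular section, d ≥ √(4A/π) = 97.24 mm.

97.2 mm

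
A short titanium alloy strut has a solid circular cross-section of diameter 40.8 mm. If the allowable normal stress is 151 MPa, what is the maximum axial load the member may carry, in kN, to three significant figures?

A = 1307 mm².
P_max = σ_allow · A = 151 · 1307 = 197400 N = 197.4 kN.

197 kN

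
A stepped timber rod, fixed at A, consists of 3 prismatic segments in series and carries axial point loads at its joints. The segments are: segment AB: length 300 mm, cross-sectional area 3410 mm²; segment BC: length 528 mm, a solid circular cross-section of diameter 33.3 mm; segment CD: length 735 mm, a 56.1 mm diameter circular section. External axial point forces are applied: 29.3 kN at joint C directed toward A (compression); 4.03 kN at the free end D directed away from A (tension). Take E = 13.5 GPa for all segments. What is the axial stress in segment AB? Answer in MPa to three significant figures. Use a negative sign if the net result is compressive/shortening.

-7.41 MPa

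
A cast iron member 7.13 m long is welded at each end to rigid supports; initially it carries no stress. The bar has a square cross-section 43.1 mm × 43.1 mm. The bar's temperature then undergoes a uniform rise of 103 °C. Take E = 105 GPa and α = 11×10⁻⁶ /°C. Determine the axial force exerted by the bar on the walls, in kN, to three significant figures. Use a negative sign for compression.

Free thermal expansion αLΔT = 11e-6 · 7130 · 103 = 8.078 mm.
The walls impose strain ε = −(8.078)/7130 = -1.1330e-03; σ = Eε = 105000 · -1.1330e-03 = -119 MPa.
Wall reaction R = σ·A = -119·1858 = -221000 N = -221 kN.

-221 kN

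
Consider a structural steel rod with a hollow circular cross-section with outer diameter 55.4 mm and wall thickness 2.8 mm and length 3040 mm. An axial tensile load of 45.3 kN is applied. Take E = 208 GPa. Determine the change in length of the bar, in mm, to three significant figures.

A = 462.7 mm².
δ_mech = NL/(AE) = 45300·3040/(462.7·208000) = 1.431 mm.

1.43 mm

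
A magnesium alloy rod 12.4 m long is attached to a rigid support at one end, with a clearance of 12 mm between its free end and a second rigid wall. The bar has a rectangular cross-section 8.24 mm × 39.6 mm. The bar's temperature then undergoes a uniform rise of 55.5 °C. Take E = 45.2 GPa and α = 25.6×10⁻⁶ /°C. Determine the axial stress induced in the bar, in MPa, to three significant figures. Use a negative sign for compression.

Free thermal expansion αLΔT = 25.6e-6 · 12400 · 55.5 = 17.62 mm.
The walls engage after the gap closes; constrained expansion = 17.62 − 12 = 5.618 mm.
The walls impose strain ε = −(5.618)/12400 = -4.5306e-04; σ = Eε = 45200 · -4.5306e-04 = -20.48 MPa.

-20.5 MPa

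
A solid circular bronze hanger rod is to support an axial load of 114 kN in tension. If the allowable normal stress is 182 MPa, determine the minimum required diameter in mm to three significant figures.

28.2 mm

Required area A ≥ P/σ_allow = 114000/182 = 626.4 mm².
For a solid circular section, d ≥ √(4A/π) = 28.24 mm.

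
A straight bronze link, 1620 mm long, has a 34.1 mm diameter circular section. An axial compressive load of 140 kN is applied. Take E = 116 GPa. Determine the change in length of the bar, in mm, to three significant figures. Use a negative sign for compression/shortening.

-2.14 mm

A = 913.3 mm².
δ_mech = NL/(AE) = -140000·1620/(913.3·116000) = -2.141 mm.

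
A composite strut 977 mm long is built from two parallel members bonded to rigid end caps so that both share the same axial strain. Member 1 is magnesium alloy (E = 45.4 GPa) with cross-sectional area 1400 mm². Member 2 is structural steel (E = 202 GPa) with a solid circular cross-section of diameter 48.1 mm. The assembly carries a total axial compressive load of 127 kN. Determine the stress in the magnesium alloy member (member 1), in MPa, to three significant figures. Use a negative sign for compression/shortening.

-13.4 MPa

A_2 = 1817 mm².
Equal strain + equilibrium ⇒ each member carries load in proportion to AE: A₁E₁ = 63560000 N, A₂E₂ = 367100000 N, ΣAE = 430600000 N.
σ₁ = P·E₁/ΣAE = -127000·45400/430600000 = -13.39 MPa.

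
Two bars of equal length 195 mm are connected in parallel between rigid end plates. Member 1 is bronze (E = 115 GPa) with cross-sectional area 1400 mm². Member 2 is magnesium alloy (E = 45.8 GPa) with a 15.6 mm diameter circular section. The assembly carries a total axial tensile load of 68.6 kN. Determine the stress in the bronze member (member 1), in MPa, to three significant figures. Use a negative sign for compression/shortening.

A_2 = 191.1 mm².
Equal strain + equilibrium ⇒ each member carries load in proportion to AE: A₁E₁ = 161000000 N, A₂E₂ = 8754000 N, ΣAE = 169800000 N.
σ₁ = P·E₁/ΣAE = 68600·115000/169800000 = 46.47 MPa.

46.5 MPa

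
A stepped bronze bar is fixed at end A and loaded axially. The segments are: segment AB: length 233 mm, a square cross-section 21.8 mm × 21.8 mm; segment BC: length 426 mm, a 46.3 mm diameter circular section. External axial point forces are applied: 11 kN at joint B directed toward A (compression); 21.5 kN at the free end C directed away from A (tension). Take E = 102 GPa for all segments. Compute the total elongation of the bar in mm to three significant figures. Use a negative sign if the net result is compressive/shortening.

0.104 mm

Internal axial forces (sectioning from the free end, tension +): N_BC = 21.5 kN, N_AB = 10.5 kN.
A_AB = 475.2 mm².
A_BC = 1684 mm².
δ_AB = 10500·233/(475.2·102000) = 0.05047 mm
δ_BC = 21500·426/(1684·102000) = 0.05333 mm
δ = Σδ_i = 0.1038 mm.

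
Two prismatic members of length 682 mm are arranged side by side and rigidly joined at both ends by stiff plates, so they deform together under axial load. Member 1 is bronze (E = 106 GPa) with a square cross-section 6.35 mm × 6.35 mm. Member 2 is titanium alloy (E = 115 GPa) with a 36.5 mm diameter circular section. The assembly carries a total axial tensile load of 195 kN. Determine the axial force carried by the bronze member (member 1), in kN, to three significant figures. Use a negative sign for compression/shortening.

6.69 kN

A_1 = 40.32 mm².
A_2 = 1046 mm².
Equal strain + equilibrium ⇒ each member carries load in proportion to AE: A₁E₁ = 4274000 N, A₂E₂ = 120300000 N, ΣAE = 124600000 N.
F₁ = P·A₁E₁/ΣAE = 195000·4274000/124600000 = 6689 N.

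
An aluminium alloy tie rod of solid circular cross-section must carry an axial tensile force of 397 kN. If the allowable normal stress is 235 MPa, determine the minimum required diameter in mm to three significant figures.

46.4 mm

Required area A ≥ P/σ_allow = 397000/235 = 1689 mm².
For a solid circular section, d ≥ √(4A/π) = 46.38 mm.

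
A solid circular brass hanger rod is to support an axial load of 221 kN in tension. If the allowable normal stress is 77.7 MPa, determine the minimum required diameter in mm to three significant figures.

60.2 mm

Required area A ≥ P/σ_allow = 221000/77.7 = 2844 mm².
For a solid circular section, d ≥ √(4A/π) = 60.18 mm.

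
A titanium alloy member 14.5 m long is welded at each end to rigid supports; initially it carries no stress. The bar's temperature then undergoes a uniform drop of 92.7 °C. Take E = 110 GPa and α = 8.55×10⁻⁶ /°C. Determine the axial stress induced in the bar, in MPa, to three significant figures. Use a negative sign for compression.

Free thermal expansion αLΔT = 8.55e-6 · 14500 · -92.7 = -11.49 mm.
The walls impose strain ε = −(-11.49)/14500 = 7.9259e-04; σ = Eε = 110000 · 7.9259e-04 = 87.18 MPa.

87.2 MPa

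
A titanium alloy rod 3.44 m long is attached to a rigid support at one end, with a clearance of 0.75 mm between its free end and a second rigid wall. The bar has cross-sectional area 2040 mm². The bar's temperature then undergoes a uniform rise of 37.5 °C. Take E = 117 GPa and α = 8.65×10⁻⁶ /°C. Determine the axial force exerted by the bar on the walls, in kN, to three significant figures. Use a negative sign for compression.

-25.4 kN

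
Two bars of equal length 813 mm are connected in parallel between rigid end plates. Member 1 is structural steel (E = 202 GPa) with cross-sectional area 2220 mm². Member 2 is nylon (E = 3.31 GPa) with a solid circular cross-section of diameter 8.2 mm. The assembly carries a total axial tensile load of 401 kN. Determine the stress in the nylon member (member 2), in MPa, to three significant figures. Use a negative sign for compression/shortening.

2.96 MPa

A_2 = 52.81 mm².
Equal strain + equilibrium ⇒ each member carries load in proportion to AE: A₁E₁ = 448400000 N, A₂E₂ = 174800 N, ΣAE = 448600000 N.
σ₂ = P·E₂/ΣAE = 401000·3310/448600000 = 2.959 MPa.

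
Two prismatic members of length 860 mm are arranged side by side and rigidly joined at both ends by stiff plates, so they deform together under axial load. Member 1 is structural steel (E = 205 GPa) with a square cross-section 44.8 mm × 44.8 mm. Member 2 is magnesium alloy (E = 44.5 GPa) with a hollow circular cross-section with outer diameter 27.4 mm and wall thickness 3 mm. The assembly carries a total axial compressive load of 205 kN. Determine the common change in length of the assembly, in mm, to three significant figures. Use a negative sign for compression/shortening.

-0.418 mm

A_1 = 2007 mm².
A_2 = 230 mm².
Equal strain + equilibrium ⇒ each member carries load in proportion to AE: A₁E₁ = 411400000 N, A₂E₂ = 10230000 N, ΣAE = 421700000 N.
δ = PL/ΣAE = -205000·860/421700000 = -0.4181 mm.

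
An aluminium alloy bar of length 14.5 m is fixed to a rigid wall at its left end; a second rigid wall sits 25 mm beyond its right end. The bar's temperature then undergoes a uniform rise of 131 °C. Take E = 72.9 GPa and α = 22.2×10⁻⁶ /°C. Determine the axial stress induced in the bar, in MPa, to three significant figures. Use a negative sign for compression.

-86.3 MPa

Free thermal expansion αLΔT = 22.2e-6 · 14500 · 131 = 42.17 mm.
The walls engage after the gap closes; constrained expansion = 42.17 − 25 = 17.17 mm.
The walls impose strain ε = −(17.17)/14500 = -1.1841e-03; σ = Eε = 72900 · -1.1841e-03 = -86.32 MPa.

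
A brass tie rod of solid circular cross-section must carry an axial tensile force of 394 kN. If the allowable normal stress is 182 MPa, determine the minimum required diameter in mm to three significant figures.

52.5 mm

Required area A ≥ P/σ_allow = 394000/182 = 2165 mm².
For a solid circular section, d ≥ √(4A/π) = 52.5 mm.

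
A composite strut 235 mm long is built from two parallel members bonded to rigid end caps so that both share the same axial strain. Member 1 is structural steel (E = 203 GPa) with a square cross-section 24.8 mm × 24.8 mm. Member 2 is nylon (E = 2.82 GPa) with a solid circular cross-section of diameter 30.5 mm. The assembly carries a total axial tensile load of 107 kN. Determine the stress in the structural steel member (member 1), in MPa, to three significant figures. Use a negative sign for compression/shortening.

A_1 = 615 mm².
A_2 = 730.6 mm².
Equal strain + equilibrium ⇒ each member carries load in proportion to AE: A₁E₁ = 124900000 N, A₂E₂ = 2060000 N, ΣAE = 126900000 N.
σ₁ = P·E₁/ΣAE = 107000·203000/126900000 = 171.1 MPa.

171 MPa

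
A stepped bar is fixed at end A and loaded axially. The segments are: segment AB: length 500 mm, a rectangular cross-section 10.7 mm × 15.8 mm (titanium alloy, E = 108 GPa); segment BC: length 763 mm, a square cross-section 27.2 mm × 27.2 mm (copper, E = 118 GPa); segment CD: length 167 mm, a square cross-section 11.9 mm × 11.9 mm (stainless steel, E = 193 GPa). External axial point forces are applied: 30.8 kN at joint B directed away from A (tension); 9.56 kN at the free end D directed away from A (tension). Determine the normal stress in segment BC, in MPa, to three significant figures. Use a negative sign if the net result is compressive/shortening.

12.9 MPa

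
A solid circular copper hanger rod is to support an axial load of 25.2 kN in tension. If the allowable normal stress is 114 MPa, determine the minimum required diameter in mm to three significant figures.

Required area A ≥ P/σ_allow = 25200/114 = 221.1 mm².
For a solid circular section, d ≥ √(4A/π) = 16.78 mm.

16.8 mm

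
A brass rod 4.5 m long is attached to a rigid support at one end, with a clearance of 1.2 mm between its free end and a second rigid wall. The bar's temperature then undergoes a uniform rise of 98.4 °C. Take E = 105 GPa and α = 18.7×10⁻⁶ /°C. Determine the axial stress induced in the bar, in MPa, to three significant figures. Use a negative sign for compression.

Free thermal expansion αLΔT = 18.7e-6 · 4500 · 98.4 = 8.28 mm.
The walls engage after the gap closes; constrained expansion = 8.28 − 1.2 = 7.08 mm.
The walls impose strain ε = −(7.08)/4500 = -1.5734e-03; σ = Eε = 105000 · -1.5734e-03 = -165.2 MPa.

-165 MPa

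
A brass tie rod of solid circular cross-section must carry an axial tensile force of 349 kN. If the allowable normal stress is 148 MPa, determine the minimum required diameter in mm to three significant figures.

54.8 mm

Required area A ≥ P/σ_allow = 349000/148 = 2358 mm².
For a solid circular section, d ≥ √(4A/π) = 54.79 mm.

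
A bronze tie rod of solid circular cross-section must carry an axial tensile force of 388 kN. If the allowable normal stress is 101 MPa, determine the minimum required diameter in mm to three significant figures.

Required area A ≥ P/σ_allow = 388000/101 = 3842 mm².
For a solid circular section, d ≥ √(4A/π) = 69.94 mm.

69.9 mm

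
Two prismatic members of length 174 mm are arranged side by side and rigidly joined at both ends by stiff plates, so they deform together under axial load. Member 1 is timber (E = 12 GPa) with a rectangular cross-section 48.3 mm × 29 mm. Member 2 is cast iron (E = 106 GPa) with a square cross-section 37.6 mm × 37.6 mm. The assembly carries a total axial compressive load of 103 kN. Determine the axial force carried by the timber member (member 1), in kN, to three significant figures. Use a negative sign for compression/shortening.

-10.4 kN

A_1 = 1401 mm².
A_2 = 1414 mm².
Equal strain + equilibrium ⇒ each member carries load in proportion to AE: A₁E₁ = 16810000 N, A₂E₂ = 149900000 N, ΣAE = 166700000 N.
F₁ = P·A₁E₁/ΣAE = -103000·16810000/166700000 = -10390 N.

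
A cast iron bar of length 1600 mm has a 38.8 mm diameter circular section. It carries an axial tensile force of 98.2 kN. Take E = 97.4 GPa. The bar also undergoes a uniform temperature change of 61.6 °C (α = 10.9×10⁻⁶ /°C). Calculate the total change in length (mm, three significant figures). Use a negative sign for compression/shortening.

A = 1182 mm².
δ_mech = NL/(AE) = 98200·1600/(1182·97400) = 1.364 mm.
δ_thermal = αLΔT = 10.9e-6·1600·61.6 = 1.074 mm.
δ = δ_mech + δ_thermal = 2.439 mm.

2.44 mm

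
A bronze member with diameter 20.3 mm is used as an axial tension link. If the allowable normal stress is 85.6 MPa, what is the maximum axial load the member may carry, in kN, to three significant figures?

27.7 kN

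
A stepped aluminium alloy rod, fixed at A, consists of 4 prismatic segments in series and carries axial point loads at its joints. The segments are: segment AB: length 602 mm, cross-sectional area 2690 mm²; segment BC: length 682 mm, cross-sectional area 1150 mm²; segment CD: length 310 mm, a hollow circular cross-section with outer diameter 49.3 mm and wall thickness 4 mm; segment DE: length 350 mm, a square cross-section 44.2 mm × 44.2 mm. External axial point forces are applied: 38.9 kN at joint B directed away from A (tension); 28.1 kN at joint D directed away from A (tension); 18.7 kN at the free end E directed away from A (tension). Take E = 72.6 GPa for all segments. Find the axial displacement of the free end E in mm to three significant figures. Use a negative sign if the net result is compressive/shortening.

1.04 mm

Internal axial forces (sectioning from the free end, tension +): N_DE = 18.7 kN, N_CD = 46.8 kN, N_BC = 46.8 kN, N_AB = 85.7 kN.
A_CD = 569.3 mm².
A_DE = 1954 mm².
δ_AB = 85700·602/(2690·72600) = 0.2642 mm
δ_BC = 46800·682/(1150·72600) = 0.3823 mm
δ_CD = 46800·310/(569.3·72600) = 0.351 mm
δ_DE = 18700·350/(1954·72600) = 0.04615 mm
δ = Σδ_i = 1.044 mm.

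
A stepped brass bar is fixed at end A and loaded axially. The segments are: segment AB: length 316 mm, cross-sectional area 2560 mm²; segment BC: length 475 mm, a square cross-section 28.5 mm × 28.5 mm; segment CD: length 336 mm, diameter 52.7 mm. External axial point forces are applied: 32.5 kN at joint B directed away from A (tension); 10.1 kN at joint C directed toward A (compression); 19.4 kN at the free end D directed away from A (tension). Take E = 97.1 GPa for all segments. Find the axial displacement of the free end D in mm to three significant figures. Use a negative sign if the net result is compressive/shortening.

0.140 mm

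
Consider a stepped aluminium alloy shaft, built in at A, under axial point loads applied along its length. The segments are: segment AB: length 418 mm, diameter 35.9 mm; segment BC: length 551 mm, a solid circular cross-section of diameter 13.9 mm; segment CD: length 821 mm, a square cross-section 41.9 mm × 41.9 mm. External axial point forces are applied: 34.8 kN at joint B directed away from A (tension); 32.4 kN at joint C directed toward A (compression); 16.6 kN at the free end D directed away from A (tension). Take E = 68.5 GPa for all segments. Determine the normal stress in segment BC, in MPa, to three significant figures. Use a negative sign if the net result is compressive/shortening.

Internal axial forces (sectioning from the free end, tension +): N_CD = 16.6 kN, N_BC = -15.8 kN, N_AB = 19 kN.
A_BC = 151.7 mm².
σ_BC = N_BC/A_BC = -15800/151.7 = -104.1 MPa.

-104 MPa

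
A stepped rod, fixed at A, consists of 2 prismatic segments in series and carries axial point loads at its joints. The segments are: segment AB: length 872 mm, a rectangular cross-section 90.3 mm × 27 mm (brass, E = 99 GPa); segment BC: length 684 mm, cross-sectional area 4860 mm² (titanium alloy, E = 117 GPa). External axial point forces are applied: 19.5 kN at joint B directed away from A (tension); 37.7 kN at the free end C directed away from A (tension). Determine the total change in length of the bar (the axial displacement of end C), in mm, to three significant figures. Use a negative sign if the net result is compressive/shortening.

Internal axial forces (sectioning from the free end, tension +): N_BC = 37.7 kN, N_AB = 57.2 kN.
A_AB = 2438 mm².
δ_AB = 57200·872/(2438·99000) = 0.2066 mm
δ_BC = 37700·684/(4860·117000) = 0.04535 mm
δ = Σδ_i = 0.252 mm.

0.252 mm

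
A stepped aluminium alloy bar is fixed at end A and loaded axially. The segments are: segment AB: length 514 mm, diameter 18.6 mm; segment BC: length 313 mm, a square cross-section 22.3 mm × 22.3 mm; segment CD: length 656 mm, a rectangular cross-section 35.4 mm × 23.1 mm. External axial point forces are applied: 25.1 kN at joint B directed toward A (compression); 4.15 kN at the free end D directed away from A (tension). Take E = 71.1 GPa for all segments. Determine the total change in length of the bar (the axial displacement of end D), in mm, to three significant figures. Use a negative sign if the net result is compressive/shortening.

Internal axial forces (sectioning from the free end, tension +): N_CD = 4.15 kN, N_BC = 4.15 kN, N_AB = -20.95 kN.
A_AB = 271.7 mm².
A_BC = 497.3 mm².
A_CD = 817.7 mm².
δ_AB = -20950·514/(271.7·71100) = -0.5574 mm
δ_BC = 4150·313/(497.3·71100) = 0.03674 mm
δ_CD = 4150·656/(817.7·71100) = 0.04682 mm
δ = Σδ_i = -0.4738 mm.

-0.474 mm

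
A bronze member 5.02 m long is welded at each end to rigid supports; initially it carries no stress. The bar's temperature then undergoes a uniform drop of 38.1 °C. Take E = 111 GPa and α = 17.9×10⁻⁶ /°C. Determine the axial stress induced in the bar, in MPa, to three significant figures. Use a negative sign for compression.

Free thermal expansion αLΔT = 17.9e-6 · 5020 · -38.1 = -3.424 mm.
The walls impose strain ε = −(-3.424)/5020 = 6.8199e-04; σ = Eε = 111000 · 6.8199e-04 = 75.7 MPa.

75.7 MPa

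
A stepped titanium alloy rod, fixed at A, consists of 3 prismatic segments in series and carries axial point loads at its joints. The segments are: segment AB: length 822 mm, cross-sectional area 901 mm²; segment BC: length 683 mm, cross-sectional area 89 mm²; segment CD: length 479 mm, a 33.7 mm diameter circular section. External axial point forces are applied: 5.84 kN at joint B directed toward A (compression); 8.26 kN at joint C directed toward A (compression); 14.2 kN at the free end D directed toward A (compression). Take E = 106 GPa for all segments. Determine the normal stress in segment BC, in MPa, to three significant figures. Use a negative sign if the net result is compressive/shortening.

Internal axial forces (sectioning from the free end, tension +): N_CD = -14.2 kN, N_BC = -22.46 kN, N_AB = -28.3 kN.
σ_BC = N_BC/A_BC = -22460/89 = -252.4 MPa.

-252 MPa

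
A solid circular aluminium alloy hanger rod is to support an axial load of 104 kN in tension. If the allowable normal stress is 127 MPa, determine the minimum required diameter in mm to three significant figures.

Required area A ≥ P/σ_allow = 104000/127 = 818.9 mm².
For a solid circular section, d ≥ √(4A/π) = 32.29 mm.

32.3 mm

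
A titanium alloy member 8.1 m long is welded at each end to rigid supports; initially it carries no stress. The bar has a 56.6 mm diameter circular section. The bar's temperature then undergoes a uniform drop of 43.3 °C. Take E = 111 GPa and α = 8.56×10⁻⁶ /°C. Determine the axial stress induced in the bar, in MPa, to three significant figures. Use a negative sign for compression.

41.1 MPa

Free thermal expansion αLΔT = 8.56e-6 · 8100 · -43.3 = -3.002 mm.
The walls impose strain ε = −(-3.002)/8100 = 3.7065e-04; σ = Eε = 111000 · 3.7065e-04 = 41.14 MPa.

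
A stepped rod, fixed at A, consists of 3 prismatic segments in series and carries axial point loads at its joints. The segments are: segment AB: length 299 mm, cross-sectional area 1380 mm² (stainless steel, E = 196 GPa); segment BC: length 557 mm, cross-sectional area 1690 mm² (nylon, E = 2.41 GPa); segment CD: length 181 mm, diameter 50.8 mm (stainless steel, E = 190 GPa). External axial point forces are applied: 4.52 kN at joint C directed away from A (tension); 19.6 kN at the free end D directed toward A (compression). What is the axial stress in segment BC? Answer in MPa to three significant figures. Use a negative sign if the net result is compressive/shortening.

-8.92 MPa

Internal axial forces (sectioning from the free end, tension +): N_CD = -19.6 kN, N_BC = -15.08 kN, N_AB = -15.08 kN.
σ_BC = N_BC/A_BC = -15080/1690 = -8.923 MPa.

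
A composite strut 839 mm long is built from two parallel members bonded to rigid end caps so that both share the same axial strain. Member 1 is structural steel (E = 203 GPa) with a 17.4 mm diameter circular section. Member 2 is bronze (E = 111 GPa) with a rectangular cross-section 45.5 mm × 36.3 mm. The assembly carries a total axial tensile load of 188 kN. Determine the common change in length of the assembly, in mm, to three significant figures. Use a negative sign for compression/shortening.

A_1 = 237.8 mm².
A_2 = 1652 mm².
Equal strain + equilibrium ⇒ each member carries load in proportion to AE: A₁E₁ = 48270000 N, A₂E₂ = 183300000 N, ΣAE = 231600000 N.
δ = PL/ΣAE = 188000·839/231600000 = 0.681 mm.

0.681 mm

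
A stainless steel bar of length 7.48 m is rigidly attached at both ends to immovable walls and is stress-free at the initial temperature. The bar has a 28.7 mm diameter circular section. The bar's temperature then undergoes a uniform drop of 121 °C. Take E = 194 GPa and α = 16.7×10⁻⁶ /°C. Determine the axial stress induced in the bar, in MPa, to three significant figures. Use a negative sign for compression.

Free thermal expansion αLΔT = 16.7e-6 · 7480 · -121 = -15.11 mm.
The walls impose strain ε = −(-15.11)/7480 = 2.0207e-03; σ = Eε = 194000 · 2.0207e-03 = 392 MPa.

392 MPa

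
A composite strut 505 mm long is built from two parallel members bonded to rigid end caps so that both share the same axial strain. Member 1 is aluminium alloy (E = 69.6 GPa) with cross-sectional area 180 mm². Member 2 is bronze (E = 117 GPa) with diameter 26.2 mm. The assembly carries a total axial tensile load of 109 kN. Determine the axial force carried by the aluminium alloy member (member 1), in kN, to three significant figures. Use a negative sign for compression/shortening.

A_2 = 539.1 mm².
Equal strain + equilibrium ⇒ each member carries load in proportion to AE: A₁E₁ = 12530000 N, A₂E₂ = 63080000 N, ΣAE = 75610000 N.
F₁ = P·A₁E₁/ΣAE = 109000·12530000/75610000 = 18060 N.

18.1 kN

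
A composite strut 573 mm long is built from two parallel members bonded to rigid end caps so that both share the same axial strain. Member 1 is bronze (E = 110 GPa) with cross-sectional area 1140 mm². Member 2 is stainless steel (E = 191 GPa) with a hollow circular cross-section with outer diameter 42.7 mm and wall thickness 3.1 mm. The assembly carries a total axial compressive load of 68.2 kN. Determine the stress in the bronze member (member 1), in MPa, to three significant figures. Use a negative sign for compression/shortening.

-37.7 MPa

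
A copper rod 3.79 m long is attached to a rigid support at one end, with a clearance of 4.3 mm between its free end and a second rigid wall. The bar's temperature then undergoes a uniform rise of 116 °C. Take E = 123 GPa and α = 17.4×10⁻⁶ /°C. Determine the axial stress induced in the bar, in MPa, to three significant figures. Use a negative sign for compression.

-109 MPa

Free thermal expansion αLΔT = 17.4e-6 · 3790 · 116 = 7.65 mm.
The walls engage after the gap closes; constrained expansion = 7.65 − 4.3 = 3.35 mm.
The walls impose strain ε = −(3.35)/3790 = -8.8384e-04; σ = Eε = 123000 · -8.8384e-04 = -108.7 MPa.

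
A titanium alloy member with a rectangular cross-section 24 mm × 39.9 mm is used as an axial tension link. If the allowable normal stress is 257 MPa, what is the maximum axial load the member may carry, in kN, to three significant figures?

A = 957.6 mm².
P_max = σ_allow · A = 257 · 957.6 = 246100 N = 246.1 kN.

246 kN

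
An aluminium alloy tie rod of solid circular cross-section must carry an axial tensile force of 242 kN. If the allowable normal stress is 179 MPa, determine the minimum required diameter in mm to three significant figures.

41.5 mm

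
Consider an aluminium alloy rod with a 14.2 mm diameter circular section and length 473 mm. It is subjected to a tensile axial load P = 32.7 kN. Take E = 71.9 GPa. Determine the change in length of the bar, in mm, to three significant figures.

A = 158.4 mm².
δ_mech = NL/(AE) = 32700·473/(158.4·71900) = 1.358 mm.

1.36 mm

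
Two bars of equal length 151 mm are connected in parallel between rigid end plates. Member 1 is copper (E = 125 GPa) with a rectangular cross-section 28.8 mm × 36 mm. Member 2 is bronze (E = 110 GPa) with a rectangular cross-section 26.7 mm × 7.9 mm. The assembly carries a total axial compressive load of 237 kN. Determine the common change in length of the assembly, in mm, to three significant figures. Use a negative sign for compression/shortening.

-0.234 mm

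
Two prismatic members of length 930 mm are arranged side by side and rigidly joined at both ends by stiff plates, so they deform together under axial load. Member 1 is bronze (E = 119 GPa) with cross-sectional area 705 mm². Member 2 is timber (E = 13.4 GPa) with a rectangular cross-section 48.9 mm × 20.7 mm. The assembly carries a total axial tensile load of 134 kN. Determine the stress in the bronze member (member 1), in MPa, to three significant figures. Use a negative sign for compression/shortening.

164 MPa

A_2 = 1012 mm².
Equal strain + equilibrium ⇒ each member carries load in proportion to AE: A₁E₁ = 83900000 N, A₂E₂ = 13560000 N, ΣAE = 97460000 N.
σ₁ = P·E₁/ΣAE = 134000·119000/97460000 = 163.6 MPa.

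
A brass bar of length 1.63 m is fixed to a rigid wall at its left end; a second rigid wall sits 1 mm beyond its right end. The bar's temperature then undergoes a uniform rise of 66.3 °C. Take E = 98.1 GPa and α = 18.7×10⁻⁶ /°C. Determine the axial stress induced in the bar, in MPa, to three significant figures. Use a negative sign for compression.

Free thermal expansion αLΔT = 18.7e-6 · 1630 · 66.3 = 2.021 mm.
The walls engage after the gap closes; constrained expansion = 2.021 − 1 = 1.021 mm.
The walls impose strain ε = −(1.021)/1630 = -6.2631e-04; σ = Eε = 98100 · -6.2631e-04 = -61.44 MPa.

-61.4 MPa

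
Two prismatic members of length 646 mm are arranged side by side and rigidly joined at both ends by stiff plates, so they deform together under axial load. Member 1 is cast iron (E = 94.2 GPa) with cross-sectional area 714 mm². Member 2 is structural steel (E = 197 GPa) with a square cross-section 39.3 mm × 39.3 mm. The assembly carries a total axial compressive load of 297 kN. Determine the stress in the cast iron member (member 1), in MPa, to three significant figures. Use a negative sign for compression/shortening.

-75.3 MPa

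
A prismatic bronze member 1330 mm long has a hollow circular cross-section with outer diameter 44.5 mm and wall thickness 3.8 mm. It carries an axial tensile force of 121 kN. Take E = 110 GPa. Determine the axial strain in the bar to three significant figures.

0.00226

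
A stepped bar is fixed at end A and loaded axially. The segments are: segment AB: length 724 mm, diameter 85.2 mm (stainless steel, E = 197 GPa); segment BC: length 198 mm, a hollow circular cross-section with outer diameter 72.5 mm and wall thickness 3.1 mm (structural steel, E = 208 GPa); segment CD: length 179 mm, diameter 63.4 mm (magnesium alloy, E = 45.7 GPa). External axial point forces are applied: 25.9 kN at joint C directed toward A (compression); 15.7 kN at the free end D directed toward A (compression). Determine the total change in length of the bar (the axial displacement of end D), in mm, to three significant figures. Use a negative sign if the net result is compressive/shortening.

-0.105 mm

Internal axial forces (sectioning from the free end, tension +): N_CD = -15.7 kN, N_BC = -41.6 kN, N_AB = -41.6 kN.
A_AB = 5701 mm².
A_BC = 675.9 mm².
A_CD = 3157 mm².
δ_AB = -41600·724/(5701·197000) = -0.02682 mm
δ_BC = -41600·198/(675.9·208000) = -0.05859 mm
δ_CD = -15700·179/(3157·45700) = -0.01948 mm
δ = Σδ_i = -0.1049 mm.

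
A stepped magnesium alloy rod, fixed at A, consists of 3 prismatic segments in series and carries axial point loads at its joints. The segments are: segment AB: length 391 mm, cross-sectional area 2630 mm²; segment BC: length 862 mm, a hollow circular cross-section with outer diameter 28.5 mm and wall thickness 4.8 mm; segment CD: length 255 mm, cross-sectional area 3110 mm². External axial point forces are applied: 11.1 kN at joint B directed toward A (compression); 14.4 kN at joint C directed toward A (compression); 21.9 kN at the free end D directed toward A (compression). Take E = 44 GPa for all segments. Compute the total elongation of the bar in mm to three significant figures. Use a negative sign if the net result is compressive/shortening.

Internal axial forces (sectioning from the free end, tension +): N_CD = -21.9 kN, N_BC = -36.3 kN, N_AB = -47.4 kN.
A_BC = 357.4 mm².
δ_AB = -47400·391/(2630·44000) = -0.1602 mm
δ_BC = -36300·862/(357.4·44000) = -1.99 mm
δ_CD = -21900·255/(3110·44000) = -0.04081 mm
δ = Σδ_i = -2.191 mm.

-2.19 mm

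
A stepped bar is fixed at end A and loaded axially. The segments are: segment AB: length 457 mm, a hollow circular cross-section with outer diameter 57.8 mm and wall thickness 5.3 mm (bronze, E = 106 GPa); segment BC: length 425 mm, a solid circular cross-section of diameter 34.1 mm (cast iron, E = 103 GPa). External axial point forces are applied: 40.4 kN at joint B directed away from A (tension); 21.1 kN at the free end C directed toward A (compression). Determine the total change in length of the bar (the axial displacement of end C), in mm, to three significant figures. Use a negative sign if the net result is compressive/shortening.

-1.43e-04 mm

Internal axial forces (sectioning from the free end, tension +): N_BC = -21.1 kN, N_AB = 19.3 kN.
A_AB = 874.1 mm².
A_BC = 913.3 mm².
δ_AB = 19300·457/(874.1·106000) = 0.09519 mm
δ_BC = -21100·425/(913.3·103000) = -0.09533 mm
δ = Σδ_i = -0.0001432 mm.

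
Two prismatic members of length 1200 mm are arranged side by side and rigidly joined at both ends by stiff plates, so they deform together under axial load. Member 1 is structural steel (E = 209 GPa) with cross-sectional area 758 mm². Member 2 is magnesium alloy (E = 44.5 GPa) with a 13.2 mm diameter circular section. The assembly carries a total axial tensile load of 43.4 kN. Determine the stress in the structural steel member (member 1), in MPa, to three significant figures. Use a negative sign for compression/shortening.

A_2 = 136.8 mm².
Equal strain + equilibrium ⇒ each member carries load in proportion to AE: A₁E₁ = 158400000 N, A₂E₂ = 6090000 N, ΣAE = 164500000 N.
σ₁ = P·E₁/ΣAE = 43400·209000/164500000 = 55.14 MPa.

55.1 MPa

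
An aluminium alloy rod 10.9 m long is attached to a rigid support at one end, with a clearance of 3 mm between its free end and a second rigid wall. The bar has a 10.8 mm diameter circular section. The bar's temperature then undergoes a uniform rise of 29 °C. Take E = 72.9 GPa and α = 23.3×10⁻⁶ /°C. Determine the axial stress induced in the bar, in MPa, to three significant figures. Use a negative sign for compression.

-29.2 MPa

Free thermal expansion αLΔT = 23.3e-6 · 10900 · 29 = 7.365 mm.
The walls engage after the gap closes; constrained expansion = 7.365 − 3 = 4.365 mm.
The walls impose strain ε = −(4.365)/10900 = -4.0047e-04; σ = Eε = 72900 · -4.0047e-04 = -29.19 MPa.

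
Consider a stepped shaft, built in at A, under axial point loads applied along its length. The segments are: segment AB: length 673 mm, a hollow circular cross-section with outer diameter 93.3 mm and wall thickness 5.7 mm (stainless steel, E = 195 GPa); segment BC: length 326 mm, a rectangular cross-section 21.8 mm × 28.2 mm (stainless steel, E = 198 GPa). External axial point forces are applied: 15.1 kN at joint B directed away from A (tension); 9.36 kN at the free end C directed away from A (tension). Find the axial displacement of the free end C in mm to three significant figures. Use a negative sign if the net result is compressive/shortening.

0.0789 mm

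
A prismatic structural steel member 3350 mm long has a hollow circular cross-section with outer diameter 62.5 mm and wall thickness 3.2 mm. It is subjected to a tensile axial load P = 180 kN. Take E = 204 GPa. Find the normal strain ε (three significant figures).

A = 596.1 mm².
σ = N/A = 301.9 MPa; ε = σ/E = 301.9/204000 = 1.480e-03.

0.00148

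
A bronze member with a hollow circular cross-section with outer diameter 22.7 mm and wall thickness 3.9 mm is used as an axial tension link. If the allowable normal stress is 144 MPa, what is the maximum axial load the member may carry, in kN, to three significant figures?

33.2 kN

A = 230.3 mm².
P_max = σ_allow · A = 144 · 230.3 = 33170 N = 33.17 kN.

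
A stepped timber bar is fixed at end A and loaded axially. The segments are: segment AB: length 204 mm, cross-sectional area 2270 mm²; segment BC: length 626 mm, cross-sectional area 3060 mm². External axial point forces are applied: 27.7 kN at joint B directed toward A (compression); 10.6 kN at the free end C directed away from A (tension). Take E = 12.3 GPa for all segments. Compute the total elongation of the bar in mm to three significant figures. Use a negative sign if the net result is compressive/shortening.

0.0514 mm

Internal axial forces (sectioning from the free end, tension +): N_BC = 10.6 kN, N_AB = -17.1 kN.
δ_AB = -17100·204/(2270·12300) = -0.1249 mm
δ_BC = 10600·626/(3060·12300) = 0.1763 mm
δ = Σδ_i = 0.05136 mm.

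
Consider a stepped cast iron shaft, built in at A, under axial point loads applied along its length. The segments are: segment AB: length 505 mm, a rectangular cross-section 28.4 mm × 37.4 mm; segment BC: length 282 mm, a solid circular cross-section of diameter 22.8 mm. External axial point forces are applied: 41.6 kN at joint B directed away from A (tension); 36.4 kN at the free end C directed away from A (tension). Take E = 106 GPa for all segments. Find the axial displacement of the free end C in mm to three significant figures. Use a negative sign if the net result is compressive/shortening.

Internal axial forces (sectioning from the free end, tension +): N_BC = 36.4 kN, N_AB = 78 kN.
A_AB = 1062 mm².
A_BC = 408.3 mm².
δ_AB = 78000·505/(1062·106000) = 0.3499 mm
δ_BC = 36400·282/(408.3·106000) = 0.2372 mm
δ = Σδ_i = 0.587 mm.

0.587 mm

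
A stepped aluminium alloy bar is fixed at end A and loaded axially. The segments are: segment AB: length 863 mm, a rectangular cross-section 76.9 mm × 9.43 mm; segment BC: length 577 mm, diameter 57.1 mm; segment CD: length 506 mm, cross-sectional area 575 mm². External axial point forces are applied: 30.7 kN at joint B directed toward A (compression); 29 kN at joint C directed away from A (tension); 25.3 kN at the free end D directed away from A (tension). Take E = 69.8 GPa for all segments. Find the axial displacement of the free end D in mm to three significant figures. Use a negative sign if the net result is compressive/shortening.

Internal axial forces (sectioning from the free end, tension +): N_CD = 25.3 kN, N_BC = 54.3 kN, N_AB = 23.6 kN.
A_AB = 725.2 mm².
A_BC = 2561 mm².
δ_AB = 23600·863/(725.2·69800) = 0.4024 mm
δ_BC = 54300·577/(2561·69800) = 0.1753 mm
δ_CD = 25300·506/(575·69800) = 0.319 mm
δ = Σδ_i = 0.8966 mm.

0.897 mm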